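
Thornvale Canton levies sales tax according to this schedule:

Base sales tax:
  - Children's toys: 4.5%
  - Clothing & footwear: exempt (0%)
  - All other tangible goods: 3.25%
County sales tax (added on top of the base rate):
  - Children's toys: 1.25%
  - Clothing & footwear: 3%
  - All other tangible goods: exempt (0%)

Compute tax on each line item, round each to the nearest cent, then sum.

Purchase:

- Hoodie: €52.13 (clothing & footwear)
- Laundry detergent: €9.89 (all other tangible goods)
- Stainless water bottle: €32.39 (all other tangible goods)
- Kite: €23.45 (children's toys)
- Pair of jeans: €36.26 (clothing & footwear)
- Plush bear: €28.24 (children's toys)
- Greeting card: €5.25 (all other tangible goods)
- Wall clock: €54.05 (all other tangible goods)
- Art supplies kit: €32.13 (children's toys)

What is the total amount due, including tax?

€284.56

Hoodie €52.13: clothing & footwear → 0% + 3% county = 3% → €1.56
Laundry detergent €9.89: all other tangible goods → 3.25% + 0% county = 3.25% → €0.32
Stainless water bottle €32.39: all other tangible goods → 3.25% + 0% county = 3.25% → €1.05
Kite €23.45: children's toys → 4.5% + 1.25% county = 5.75% → €1.35
Pair of jeans €36.26: clothing & footwear → 0% + 3% county = 3% → €1.09
Plush bear €28.24: children's toys → 4.5% + 1.25% county = 5.75% → €1.62
Greeting card €5.25: all other tangible goods → 3.25% + 0% county = 3.25% → €0.17
Wall clock €54.05: all other tangible goods → 3.25% + 0% county = 3.25% → €1.76
Art supplies kit €32.13: children's toys → 4.5% + 1.25% county = 5.75% → €1.85
Subtotal = €273.79; tax = €10.77; total due = €284.56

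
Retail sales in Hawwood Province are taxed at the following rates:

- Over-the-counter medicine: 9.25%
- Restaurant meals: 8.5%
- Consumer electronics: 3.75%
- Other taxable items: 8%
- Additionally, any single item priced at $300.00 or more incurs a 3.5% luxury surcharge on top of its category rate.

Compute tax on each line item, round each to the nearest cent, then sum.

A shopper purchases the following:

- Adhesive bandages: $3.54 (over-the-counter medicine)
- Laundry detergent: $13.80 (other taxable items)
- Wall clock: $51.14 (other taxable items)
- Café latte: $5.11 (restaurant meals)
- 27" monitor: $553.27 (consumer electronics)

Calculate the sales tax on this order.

Adhesive bandages $3.54: over-the-counter medicine → 9.25% → $0.33
Laundry detergent $13.80: other taxable items → 8% → $1.10
Wall clock $51.14: other taxable items → 8% → $4.09
Café latte $5.11: restaurant meals → 8.5% → $0.43
27" monitor $553.27: consumer electronics → 3.75% + 3.5% surcharge = 7.25% → $40.11
Total tax = $0.33 + $1.10 + $4.09 + $0.43 + $40.11 = $46.06

$46.06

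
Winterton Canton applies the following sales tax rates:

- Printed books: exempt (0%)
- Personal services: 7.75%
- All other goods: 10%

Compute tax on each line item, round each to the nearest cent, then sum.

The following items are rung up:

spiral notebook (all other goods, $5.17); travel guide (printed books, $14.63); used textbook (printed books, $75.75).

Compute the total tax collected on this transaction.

Spiral notebook $5.17: all other goods → 10% → $0.52
Travel guide $14.63: printed books → 0% → $0.00
Used textbook $75.75: printed books → 0% → $0.00
Total tax = $0.52

$0.52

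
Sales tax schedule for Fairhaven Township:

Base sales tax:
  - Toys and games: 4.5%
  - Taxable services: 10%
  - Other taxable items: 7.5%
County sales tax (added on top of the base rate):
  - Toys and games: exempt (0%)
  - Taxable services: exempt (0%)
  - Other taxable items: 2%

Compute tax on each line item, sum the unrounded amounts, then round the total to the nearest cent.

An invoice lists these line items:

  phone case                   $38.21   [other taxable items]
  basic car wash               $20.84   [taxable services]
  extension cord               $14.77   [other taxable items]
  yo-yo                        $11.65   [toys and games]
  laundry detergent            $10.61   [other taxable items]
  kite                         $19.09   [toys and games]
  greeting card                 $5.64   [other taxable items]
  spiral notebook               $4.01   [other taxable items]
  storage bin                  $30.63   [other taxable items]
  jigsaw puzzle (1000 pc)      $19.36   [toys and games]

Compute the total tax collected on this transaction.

Phone case $38.21: other taxable items → 7.5% + 2% county = 9.5% → $3.62995
Basic car wash $20.84: taxable services → 10% + 0% county = 10% → $2.084
Extension cord $14.77: other taxable items → 7.5% + 2% county = 9.5% → $1.40315
Yo-yo $11.65: toys and games → 4.5% + 0% county = 4.5% → $0.52425
Laundry detergent $10.61: other taxable items → 7.5% + 2% county = 9.5% → $1.00795
Kite $19.09: toys and games → 4.5% + 0% county = 4.5% → $0.85905
Greeting card $5.64: other taxable items → 7.5% + 2% county = 9.5% → $0.5358
Spiral notebook $4.01: other taxable items → 7.5% + 2% county = 9.5% → $0.38095
Storage bin $30.63: other taxable items → 7.5% + 2% county = 9.5% → $2.90985
Jigsaw puzzle (1000 pc) $19.36: toys and games → 4.5% + 0% county = 4.5% → $0.8712
Unrounded tax sum = $14.20615 → $14.21

$14.21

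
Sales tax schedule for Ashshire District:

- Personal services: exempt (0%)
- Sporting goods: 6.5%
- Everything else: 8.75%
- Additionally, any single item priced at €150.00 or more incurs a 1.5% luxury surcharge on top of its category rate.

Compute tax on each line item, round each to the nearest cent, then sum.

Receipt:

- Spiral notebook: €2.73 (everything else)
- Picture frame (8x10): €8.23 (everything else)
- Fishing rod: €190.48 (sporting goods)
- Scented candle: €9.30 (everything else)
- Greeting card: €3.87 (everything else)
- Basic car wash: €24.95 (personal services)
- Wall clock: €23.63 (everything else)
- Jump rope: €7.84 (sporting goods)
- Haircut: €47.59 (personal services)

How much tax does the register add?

€19.93

Spiral notebook €2.73: everything else → 8.75% → €0.24
Picture frame (8x10) €8.23: everything else → 8.75% → €0.72
Fishing rod €190.48: sporting goods → 6.5% + 1.5% surcharge = 8% → €15.24
Scented candle €9.30: everything else → 8.75% → €0.81
Greeting card €3.87: everything else → 8.75% → €0.34
Basic car wash €24.95: personal services → 0% → €0.00
Wall clock €23.63: everything else → 8.75% → €2.07
Jump rope €7.84: sporting goods → 6.5% → €0.51
Haircut €47.59: personal services → 0% → €0.00
Total tax = €0.24 + €0.72 + €15.24 + €0.81 + €0.34 + €2.07 + €0.51 = €19.93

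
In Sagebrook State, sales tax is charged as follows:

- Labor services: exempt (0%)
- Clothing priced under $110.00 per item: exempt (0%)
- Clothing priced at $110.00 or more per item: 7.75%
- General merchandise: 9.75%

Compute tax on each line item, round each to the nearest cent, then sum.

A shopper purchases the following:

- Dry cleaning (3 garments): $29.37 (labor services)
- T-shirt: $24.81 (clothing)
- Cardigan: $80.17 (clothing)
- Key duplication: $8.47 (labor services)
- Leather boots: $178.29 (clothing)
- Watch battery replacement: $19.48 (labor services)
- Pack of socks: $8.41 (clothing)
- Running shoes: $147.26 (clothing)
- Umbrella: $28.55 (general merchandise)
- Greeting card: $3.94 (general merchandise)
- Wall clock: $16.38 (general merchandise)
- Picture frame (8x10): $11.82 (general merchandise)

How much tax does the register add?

Dry cleaning (3 garments) $29.37: labor services → 0% → $0.00
T-shirt $24.81: clothing, under $110.00 → 0% → $0.00
Cardigan $80.17: clothing, under $110.00 → 0% → $0.00
Key duplication $8.47: labor services → 0% → $0.00
Leather boots $178.29: clothing, $110.00 or more → 7.75% → $13.82
Watch battery replacement $19.48: labor services → 0% → $0.00
Pack of socks $8.41: clothing, under $110.00 → 0% → $0.00
Running shoes $147.26: clothing, $110.00 or more → 7.75% → $11.41
Umbrella $28.55: general merchandise → 9.75% → $2.78
Greeting card $3.94: general merchandise → 9.75% → $0.38
Wall clock $16.38: general merchandise → 9.75% → $1.60
Picture frame (8x10) $11.82: general merchandise → 9.75% → $1.15
Total tax = $13.82 + $11.41 + $2.78 + $0.38 + $1.60 + $1.15 = $31.14

$31.14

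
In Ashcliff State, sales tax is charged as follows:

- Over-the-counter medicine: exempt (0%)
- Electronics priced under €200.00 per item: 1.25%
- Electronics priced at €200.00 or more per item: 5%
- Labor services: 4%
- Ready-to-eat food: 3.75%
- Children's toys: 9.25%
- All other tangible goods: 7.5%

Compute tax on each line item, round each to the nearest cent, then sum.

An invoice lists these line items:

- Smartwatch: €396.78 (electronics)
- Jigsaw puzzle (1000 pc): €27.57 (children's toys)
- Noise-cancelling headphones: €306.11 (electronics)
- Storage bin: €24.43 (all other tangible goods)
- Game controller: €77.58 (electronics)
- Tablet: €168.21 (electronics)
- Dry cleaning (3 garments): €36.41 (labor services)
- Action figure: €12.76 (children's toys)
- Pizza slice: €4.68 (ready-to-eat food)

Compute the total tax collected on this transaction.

Smartwatch €396.78: electronics, €200.00 or more → 5% → €19.84
Jigsaw puzzle (1000 pc) €27.57: children's toys → 9.25% → €2.55
Noise-cancelling headphones €306.11: electronics, €200.00 or more → 5% → €15.31
Storage bin €24.43: all other tangible goods → 7.5% → €1.83
Game controller €77.58: electronics, under €200.00 → 1.25% → €0.97
Tablet €168.21: electronics, under €200.00 → 1.25% → €2.10
Dry cleaning (3 garments) €36.41: labor services → 4% → €1.46
Action figure €12.76: children's toys → 9.25% → €1.18
Pizza slice €4.68: ready-to-eat food → 3.75% → €0.18
Total tax = €19.84 + €2.55 + €15.31 + €1.83 + €0.97 + €2.10 + €1.46 + €1.18 + €0.18 = €45.42

€45.42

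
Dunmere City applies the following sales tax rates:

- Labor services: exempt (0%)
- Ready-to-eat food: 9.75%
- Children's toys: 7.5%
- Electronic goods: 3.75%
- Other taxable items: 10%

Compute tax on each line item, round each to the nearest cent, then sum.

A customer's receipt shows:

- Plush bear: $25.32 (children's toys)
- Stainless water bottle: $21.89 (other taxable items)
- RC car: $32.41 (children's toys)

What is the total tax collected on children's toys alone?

$4.33

Plush bear $25.32: children's toys → 7.5% → $1.90
RC car $32.41: children's toys → 7.5% → $2.43
Tax on children's toys = $1.90 + $2.43 = $4.33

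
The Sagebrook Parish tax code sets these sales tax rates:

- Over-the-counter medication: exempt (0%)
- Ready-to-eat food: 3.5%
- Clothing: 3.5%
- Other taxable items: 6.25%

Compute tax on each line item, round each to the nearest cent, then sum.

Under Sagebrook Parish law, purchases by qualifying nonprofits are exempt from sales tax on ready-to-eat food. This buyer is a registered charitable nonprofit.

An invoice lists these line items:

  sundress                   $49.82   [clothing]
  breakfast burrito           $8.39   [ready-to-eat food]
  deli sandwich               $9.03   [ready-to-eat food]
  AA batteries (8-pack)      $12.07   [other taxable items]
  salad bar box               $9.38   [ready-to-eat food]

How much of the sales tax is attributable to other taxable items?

$0.75

AA batteries (8-pack) $12.07: other taxable items → 6.25% → $0.75
Tax on other taxable items = $0.75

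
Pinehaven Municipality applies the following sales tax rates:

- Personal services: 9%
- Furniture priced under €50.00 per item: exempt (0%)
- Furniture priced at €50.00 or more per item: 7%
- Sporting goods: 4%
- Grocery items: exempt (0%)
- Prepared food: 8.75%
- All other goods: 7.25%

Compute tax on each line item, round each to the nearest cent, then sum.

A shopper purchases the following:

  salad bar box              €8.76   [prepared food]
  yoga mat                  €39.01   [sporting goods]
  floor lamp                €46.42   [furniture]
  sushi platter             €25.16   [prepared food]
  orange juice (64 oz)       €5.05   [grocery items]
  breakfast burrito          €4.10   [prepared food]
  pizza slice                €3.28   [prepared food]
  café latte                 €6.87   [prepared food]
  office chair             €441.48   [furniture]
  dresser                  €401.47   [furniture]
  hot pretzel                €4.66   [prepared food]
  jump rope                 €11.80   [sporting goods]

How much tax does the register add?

Salad bar box €8.76: prepared food → 8.75% → €0.77
Yoga mat €39.01: sporting goods → 4% → €1.56
Floor lamp €46.42: furniture, under €50.00 → 0% → €0.00
Sushi platter €25.16: prepared food → 8.75% → €2.20
Orange juice (64 oz) €5.05: grocery items → 0% → €0.00
Breakfast burrito €4.10: prepared food → 8.75% → €0.36
Pizza slice €3.28: prepared food → 8.75% → €0.29
Café latte €6.87: prepared food → 8.75% → €0.60
Office chair €441.48: furniture, €50.00 or more → 7% → €30.90
Dresser €401.47: furniture, €50.00 or more → 7% → €28.10
Hot pretzel €4.66: prepared food → 8.75% → €0.41
Jump rope €11.80: sporting goods → 4% → €0.47
Total tax = €0.77 + €1.56 + €2.20 + €0.36 + €0.29 + €0.60 + €30.90 + €28.10 + €0.41 + €0.47 = €65.66

€65.66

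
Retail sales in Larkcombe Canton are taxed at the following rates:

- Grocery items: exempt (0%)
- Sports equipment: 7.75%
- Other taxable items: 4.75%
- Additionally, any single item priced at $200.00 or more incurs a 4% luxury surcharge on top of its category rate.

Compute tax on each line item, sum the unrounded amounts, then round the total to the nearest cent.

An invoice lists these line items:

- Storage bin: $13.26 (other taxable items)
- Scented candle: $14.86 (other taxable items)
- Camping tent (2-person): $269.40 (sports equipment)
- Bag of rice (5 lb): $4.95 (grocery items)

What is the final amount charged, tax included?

$335.46

Storage bin $13.26: other taxable items → 4.75% → $0.62985
Scented candle $14.86: other taxable items → 4.75% → $0.70585
Camping tent (2-person) $269.40: sports equipment → 7.75% + 4% surcharge = 11.75% → $31.6545
Bag of rice (5 lb) $4.95: grocery items → 0% → $0.00
Subtotal = $302.47; unrounded tax = $32.9902 → $32.99; total due = $335.46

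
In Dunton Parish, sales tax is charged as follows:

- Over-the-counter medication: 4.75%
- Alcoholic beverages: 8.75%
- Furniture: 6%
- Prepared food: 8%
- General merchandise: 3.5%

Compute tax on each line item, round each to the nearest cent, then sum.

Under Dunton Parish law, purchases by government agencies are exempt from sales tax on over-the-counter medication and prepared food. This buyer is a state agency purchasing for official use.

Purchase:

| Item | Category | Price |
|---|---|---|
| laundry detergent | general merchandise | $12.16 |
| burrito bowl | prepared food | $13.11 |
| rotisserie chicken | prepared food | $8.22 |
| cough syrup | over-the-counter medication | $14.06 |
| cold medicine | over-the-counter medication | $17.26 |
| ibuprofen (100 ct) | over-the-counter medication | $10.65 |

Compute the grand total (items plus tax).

$75.89

Laundry detergent $12.16: general merchandise → 3.5% → $0.43
Burrito bowl $13.11: prepared food, buyer-exempt → 0% → $0.00
Rotisserie chicken $8.22: prepared food, buyer-exempt → 0% → $0.00
Cough syrup $14.06: over-the-counter medication, buyer-exempt → 0% → $0.00
Cold medicine $17.26: over-the-counter medication, buyer-exempt → 0% → $0.00
Ibuprofen (100 ct) $10.65: over-the-counter medication, buyer-exempt → 0% → $0.00
Subtotal = $75.46; tax = $0.43; total due = $75.89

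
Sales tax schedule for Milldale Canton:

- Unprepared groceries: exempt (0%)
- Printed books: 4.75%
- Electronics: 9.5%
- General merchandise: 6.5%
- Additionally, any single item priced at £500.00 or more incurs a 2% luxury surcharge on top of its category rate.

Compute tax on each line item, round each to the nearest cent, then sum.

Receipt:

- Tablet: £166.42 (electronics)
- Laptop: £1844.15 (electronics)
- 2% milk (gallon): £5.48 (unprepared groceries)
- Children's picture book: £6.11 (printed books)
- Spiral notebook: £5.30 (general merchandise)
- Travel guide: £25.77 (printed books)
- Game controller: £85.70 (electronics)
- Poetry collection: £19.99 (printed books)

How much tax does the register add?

Tablet £166.42: electronics → 9.5% → £15.81
Laptop £1844.15: electronics → 9.5% + 2% surcharge = 11.5% → £212.08
2% milk (gallon) £5.48: unprepared groceries → 0% → £0.00
Children's picture book £6.11: printed books → 4.75% → £0.29
Spiral notebook £5.30: general merchandise → 6.5% → £0.34
Travel guide £25.77: printed books → 4.75% → £1.22
Game controller £85.70: electronics → 9.5% → £8.14
Poetry collection £19.99: printed books → 4.75% → £0.95
Total tax = £15.81 + £212.08 + £0.29 + £0.34 + £1.22 + £8.14 + £0.95 = £238.83

£238.83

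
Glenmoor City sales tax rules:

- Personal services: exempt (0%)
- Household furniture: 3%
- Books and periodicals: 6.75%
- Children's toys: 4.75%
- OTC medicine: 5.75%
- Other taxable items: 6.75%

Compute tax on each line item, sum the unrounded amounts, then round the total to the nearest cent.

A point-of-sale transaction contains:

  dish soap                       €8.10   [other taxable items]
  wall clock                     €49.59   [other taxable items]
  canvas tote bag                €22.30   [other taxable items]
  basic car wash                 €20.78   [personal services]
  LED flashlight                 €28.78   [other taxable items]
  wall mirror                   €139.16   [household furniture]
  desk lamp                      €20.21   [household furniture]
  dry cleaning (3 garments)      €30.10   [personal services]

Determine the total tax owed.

€12.12

Dish soap €8.10: other taxable items → 6.75% → €0.54675
Wall clock €49.59: other taxable items → 6.75% → €3.347325
Canvas tote bag €22.30: other taxable items → 6.75% → €1.50525
Basic car wash €20.78: personal services → 0% → €0.00
LED flashlight €28.78: other taxable items → 6.75% → €1.94265
Wall mirror €139.16: household furniture → 3% → €4.1748
Desk lamp €20.21: household furniture → 3% → €0.6063
Dry cleaning (3 garments) €30.10: personal services → 0% → €0.00
Unrounded tax sum = €12.123075 → €12.12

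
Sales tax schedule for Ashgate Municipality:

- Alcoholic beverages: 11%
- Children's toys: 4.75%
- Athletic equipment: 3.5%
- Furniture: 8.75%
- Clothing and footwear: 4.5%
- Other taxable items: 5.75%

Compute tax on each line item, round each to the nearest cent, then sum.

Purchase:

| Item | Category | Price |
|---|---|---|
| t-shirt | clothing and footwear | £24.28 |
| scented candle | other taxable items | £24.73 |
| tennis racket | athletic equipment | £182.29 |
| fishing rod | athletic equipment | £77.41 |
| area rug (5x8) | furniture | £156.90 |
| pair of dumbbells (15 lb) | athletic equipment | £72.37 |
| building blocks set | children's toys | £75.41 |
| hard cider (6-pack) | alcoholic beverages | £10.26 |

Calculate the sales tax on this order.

£32.57

T-shirt £24.28: clothing and footwear → 4.5% → £1.09
Scented candle £24.73: other taxable items → 5.75% → £1.42
Tennis racket £182.29: athletic equipment → 3.5% → £6.38
Fishing rod £77.41: athletic equipment → 3.5% → £2.71
Area rug (5x8) £156.90: furniture → 8.75% → £13.73
Pair of dumbbells (15 lb) £72.37: athletic equipment → 3.5% → £2.53
Building blocks set £75.41: children's toys → 4.75% → £3.58
Hard cider (6-pack) £10.26: alcoholic beverages → 11% → £1.13
Total tax = £1.09 + £1.42 + £6.38 + £2.71 + £13.73 + £2.53 + £3.58 + £1.13 = £32.57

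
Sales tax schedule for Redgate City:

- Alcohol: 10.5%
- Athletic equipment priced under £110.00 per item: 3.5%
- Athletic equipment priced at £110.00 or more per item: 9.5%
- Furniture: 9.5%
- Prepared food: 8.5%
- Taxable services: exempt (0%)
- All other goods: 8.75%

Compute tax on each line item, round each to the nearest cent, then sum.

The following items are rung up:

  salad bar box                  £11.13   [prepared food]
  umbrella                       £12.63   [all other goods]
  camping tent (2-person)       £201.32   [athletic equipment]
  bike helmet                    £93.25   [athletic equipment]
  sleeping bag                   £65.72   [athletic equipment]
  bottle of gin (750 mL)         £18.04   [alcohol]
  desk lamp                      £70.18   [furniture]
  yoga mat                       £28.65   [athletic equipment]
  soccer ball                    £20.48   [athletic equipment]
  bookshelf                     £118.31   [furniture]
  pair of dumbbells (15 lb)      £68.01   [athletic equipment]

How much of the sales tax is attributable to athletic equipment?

£28.79

Camping tent (2-person) £201.32: athletic equipment, £110.00 or more → 9.5% → £19.13
Bike helmet £93.25: athletic equipment, under £110.00 → 3.5% → £3.26
Sleeping bag £65.72: athletic equipment, under £110.00 → 3.5% → £2.30
Yoga mat £28.65: athletic equipment, under £110.00 → 3.5% → £1.00
Soccer ball £20.48: athletic equipment, under £110.00 → 3.5% → £0.72
Pair of dumbbells (15 lb) £68.01: athletic equipment, under £110.00 → 3.5% → £2.38
Tax on athletic equipment = £19.13 + £3.26 + £2.30 + £1.00 + £0.72 + £2.38 = £28.79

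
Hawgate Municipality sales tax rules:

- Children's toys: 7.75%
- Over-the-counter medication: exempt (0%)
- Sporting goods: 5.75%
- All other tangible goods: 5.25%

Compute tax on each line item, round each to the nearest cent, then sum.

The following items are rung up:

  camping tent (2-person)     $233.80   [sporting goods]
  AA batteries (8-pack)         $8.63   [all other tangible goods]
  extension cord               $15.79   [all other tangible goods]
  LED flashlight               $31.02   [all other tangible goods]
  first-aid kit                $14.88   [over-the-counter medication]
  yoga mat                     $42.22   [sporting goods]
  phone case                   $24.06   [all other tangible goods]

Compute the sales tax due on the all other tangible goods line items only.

$4.17

AA batteries (8-pack) $8.63: all other tangible goods → 5.25% → $0.45
Extension cord $15.79: all other tangible goods → 5.25% → $0.83
LED flashlight $31.02: all other tangible goods → 5.25% → $1.63
Phone case $24.06: all other tangible goods → 5.25% → $1.26
Tax on all other tangible goods = $0.45 + $0.83 + $1.63 + $1.26 = $4.17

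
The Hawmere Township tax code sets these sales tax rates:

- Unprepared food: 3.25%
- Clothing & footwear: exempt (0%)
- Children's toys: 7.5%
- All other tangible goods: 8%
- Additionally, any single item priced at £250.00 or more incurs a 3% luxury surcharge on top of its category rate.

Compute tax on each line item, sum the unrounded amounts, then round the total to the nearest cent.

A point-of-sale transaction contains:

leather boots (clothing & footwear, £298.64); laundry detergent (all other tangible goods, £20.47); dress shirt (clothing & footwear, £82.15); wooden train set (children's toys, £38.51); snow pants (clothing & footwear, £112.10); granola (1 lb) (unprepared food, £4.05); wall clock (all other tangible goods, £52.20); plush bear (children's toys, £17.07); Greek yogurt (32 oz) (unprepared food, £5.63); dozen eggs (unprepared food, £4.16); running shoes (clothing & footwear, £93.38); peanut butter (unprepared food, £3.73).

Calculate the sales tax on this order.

Leather boots £298.64: clothing & footwear → 0% + 3% surcharge = 3% → £8.9592
Laundry detergent £20.47: all other tangible goods → 8% → £1.6376
Dress shirt £82.15: clothing & footwear → 0% → £0.00
Wooden train set £38.51: children's toys → 7.5% → £2.88825
Snow pants £112.10: clothing & footwear → 0% → £0.00
Granola (1 lb) £4.05: unprepared food → 3.25% → £0.131625
Wall clock £52.20: all other tangible goods → 8% → £4.176
Plush bear £17.07: children's toys → 7.5% → £1.28025
Greek yogurt (32 oz) £5.63: unprepared food → 3.25% → £0.182975
Dozen eggs £4.16: unprepared food → 3.25% → £0.1352
Running shoes £93.38: clothing & footwear → 0% → £0.00
Peanut butter £3.73: unprepared food → 3.25% → £0.121225
Unrounded tax sum = £19.512325 → £19.51

£19.51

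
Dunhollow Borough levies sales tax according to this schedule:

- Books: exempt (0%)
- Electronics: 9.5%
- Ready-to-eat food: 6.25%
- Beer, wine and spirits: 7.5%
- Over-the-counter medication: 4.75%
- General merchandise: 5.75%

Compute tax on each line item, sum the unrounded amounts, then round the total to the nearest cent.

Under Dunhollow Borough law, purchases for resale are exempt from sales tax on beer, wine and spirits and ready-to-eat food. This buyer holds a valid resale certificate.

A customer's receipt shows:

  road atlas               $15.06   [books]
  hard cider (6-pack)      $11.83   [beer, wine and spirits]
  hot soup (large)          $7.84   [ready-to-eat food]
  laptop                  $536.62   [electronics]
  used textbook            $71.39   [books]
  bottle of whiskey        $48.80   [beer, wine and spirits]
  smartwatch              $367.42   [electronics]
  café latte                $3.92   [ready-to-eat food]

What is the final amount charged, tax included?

$1148.76

Road atlas $15.06: books → 0% → $0.00
Hard cider (6-pack) $11.83: beer, wine and spirits, buyer-exempt → 0% → $0.00
Hot soup (large) $7.84: ready-to-eat food, buyer-exempt → 0% → $0.00
Laptop $536.62: electronics → 9.5% → $50.9789
Used textbook $71.39: books → 0% → $0.00
Bottle of whiskey $48.80: beer, wine and spirits, buyer-exempt → 0% → $0.00
Smartwatch $367.42: electronics → 9.5% → $34.9049
Café latte $3.92: ready-to-eat food, buyer-exempt → 0% → $0.00
Subtotal = $1062.88; unrounded tax = $85.8838 → $85.88; total due = $1148.76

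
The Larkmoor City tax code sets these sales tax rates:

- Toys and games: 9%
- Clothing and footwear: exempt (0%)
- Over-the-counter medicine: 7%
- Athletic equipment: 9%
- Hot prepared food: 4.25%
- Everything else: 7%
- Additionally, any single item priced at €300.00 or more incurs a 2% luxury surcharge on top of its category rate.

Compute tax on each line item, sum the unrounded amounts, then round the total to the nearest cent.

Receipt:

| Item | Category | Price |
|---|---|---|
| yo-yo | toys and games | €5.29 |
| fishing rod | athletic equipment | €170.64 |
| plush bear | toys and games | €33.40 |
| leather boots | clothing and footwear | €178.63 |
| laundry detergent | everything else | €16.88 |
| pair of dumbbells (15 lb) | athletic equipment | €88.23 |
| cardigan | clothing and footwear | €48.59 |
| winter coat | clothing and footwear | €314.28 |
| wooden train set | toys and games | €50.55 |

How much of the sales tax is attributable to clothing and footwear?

Leather boots €178.63: clothing and footwear → 0% → €0.00
Cardigan €48.59: clothing and footwear → 0% → €0.00
Winter coat €314.28: clothing and footwear → 0% + 2% surcharge = 2% → €6.2856
Tax on clothing and footwear: unrounded sum = €6.2856 → €6.29

€6.29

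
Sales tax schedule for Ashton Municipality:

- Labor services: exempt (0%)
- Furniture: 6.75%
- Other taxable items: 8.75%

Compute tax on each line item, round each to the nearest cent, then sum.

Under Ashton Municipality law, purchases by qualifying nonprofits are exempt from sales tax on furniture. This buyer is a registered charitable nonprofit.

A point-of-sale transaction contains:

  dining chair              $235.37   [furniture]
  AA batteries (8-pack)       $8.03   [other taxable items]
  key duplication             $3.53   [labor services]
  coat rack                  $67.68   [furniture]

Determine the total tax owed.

Dining chair $235.37: furniture, buyer-exempt → 0% → $0.00
AA batteries (8-pack) $8.03: other taxable items → 8.75% → $0.70
Key duplication $3.53: labor services → 0% → $0.00
Coat rack $67.68: furniture, buyer-exempt → 0% → $0.00
Total tax = $0.70

$0.70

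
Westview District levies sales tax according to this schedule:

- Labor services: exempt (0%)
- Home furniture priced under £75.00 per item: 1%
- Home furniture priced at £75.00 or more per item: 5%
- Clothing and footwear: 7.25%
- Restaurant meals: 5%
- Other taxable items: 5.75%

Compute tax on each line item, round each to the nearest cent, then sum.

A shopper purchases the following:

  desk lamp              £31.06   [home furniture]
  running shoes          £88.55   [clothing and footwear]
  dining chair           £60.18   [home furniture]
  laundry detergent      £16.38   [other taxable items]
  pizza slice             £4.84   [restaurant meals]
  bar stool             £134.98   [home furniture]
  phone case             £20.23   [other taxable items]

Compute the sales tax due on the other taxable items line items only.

£2.10

Laundry detergent £16.38: other taxable items → 5.75% → £0.94
Phone case £20.23: other taxable items → 5.75% → £1.16
Tax on other taxable items = £0.94 + £1.16 = £2.10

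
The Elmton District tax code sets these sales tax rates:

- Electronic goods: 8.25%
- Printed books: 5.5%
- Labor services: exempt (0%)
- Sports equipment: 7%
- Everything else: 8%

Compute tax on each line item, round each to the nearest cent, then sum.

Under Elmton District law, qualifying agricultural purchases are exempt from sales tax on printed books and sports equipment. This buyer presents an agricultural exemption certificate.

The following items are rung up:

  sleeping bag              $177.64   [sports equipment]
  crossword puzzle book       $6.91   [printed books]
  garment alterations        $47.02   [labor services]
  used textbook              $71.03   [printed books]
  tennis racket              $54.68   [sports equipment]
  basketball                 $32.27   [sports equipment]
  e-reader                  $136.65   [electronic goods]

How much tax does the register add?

$11.27

Sleeping bag $177.64: sports equipment, buyer-exempt → 0% → $0.00
Crossword puzzle book $6.91: printed books, buyer-exempt → 0% → $0.00
Garment alterations $47.02: labor services → 0% → $0.00
Used textbook $71.03: printed books, buyer-exempt → 0% → $0.00
Tennis racket $54.68: sports equipment, buyer-exempt → 0% → $0.00
Basketball $32.27: sports equipment, buyer-exempt → 0% → $0.00
E-reader $136.65: electronic goods → 8.25% → $11.27
Total tax = $11.27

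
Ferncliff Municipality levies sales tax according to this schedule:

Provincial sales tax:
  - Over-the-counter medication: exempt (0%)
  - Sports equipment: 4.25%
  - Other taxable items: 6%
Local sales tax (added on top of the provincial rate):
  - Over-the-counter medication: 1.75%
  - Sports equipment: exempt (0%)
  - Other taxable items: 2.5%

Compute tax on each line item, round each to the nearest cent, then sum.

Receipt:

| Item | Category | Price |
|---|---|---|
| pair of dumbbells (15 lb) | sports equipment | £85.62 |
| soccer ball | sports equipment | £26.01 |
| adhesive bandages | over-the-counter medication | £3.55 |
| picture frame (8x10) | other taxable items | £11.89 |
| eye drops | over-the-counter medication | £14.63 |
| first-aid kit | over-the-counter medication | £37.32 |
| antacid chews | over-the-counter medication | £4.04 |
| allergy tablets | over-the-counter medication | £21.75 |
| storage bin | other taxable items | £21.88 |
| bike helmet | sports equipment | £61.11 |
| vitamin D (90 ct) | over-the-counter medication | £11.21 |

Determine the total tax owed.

£11.84

Pair of dumbbells (15 lb) £85.62: sports equipment → 4.25% + 0% local = 4.25% → £3.64
Soccer ball £26.01: sports equipment → 4.25% + 0% local = 4.25% → £1.11
Adhesive bandages £3.55: over-the-counter medication → 0% + 1.75% local = 1.75% → £0.06
Picture frame (8x10) £11.89: other taxable items → 6% + 2.5% local = 8.5% → £1.01
Eye drops £14.63: over-the-counter medication → 0% + 1.75% local = 1.75% → £0.26
First-aid kit £37.32: over-the-counter medication → 0% + 1.75% local = 1.75% → £0.65
Antacid chews £4.04: over-the-counter medication → 0% + 1.75% local = 1.75% → £0.07
Allergy tablets £21.75: over-the-counter medication → 0% + 1.75% local = 1.75% → £0.38
Storage bin £21.88: other taxable items → 6% + 2.5% local = 8.5% → £1.86
Bike helmet £61.11: sports equipment → 4.25% + 0% local = 4.25% → £2.60
Vitamin D (90 ct) £11.21: over-the-counter medication → 0% + 1.75% local = 1.75% → £0.20
Total tax = £3.64 + £1.11 + £0.06 + £1.01 + £0.26 + £0.65 + £0.07 + £0.38 + £1.86 + £2.60 + £0.20 = £11.84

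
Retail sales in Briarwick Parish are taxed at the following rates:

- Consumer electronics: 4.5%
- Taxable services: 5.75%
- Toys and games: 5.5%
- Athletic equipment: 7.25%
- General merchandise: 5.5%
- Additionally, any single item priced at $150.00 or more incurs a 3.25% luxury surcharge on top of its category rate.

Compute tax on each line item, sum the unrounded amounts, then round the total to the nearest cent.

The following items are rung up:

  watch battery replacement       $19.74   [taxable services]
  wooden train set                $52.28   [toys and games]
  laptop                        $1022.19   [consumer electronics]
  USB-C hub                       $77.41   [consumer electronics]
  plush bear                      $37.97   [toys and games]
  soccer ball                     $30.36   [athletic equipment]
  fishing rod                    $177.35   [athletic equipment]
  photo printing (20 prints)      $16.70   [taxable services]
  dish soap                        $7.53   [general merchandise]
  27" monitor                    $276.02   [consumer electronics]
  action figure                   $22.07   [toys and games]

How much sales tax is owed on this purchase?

$133.60

Watch battery replacement $19.74: taxable services → 5.75% → $1.13505
Wooden train set $52.28: toys and games → 5.5% → $2.8754
Laptop $1022.19: consumer electronics → 4.5% + 3.25% surcharge = 7.75% → $79.219725
USB-C hub $77.41: consumer electronics → 4.5% → $3.48345
Plush bear $37.97: toys and games → 5.5% → $2.08835
Soccer ball $30.36: athletic equipment → 7.25% → $2.2011
Fishing rod $177.35: athletic equipment → 7.25% + 3.25% surcharge = 10.5% → $18.62175
Photo printing (20 prints) $16.70: taxable services → 5.75% → $0.96025
Dish soap $7.53: general merchandise → 5.5% → $0.41415
27" monitor $276.02: consumer electronics → 4.5% + 3.25% surcharge = 7.75% → $21.39155
Action figure $22.07: toys and games → 5.5% → $1.21385
Unrounded tax sum = $133.604625 → $133.60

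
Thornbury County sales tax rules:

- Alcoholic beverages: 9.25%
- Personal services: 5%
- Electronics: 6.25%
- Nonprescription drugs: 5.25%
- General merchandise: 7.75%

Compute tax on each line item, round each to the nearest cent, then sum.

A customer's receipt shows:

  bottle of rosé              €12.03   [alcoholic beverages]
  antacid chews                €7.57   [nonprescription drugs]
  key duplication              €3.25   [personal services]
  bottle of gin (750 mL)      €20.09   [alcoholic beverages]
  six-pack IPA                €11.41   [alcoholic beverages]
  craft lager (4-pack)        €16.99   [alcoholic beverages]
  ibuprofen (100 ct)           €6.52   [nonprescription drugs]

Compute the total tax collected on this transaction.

Bottle of rosé €12.03: alcoholic beverages → 9.25% → €1.11
Antacid chews €7.57: nonprescription drugs → 5.25% → €0.40
Key duplication €3.25: personal services → 5% → €0.16
Bottle of gin (750 mL) €20.09: alcoholic beverages → 9.25% → €1.86
Six-pack IPA €11.41: alcoholic beverages → 9.25% → €1.06
Craft lager (4-pack) €16.99: alcoholic beverages → 9.25% → €1.57
Ibuprofen (100 ct) €6.52: nonprescription drugs → 5.25% → €0.34
Total tax = €1.11 + €0.40 + €0.16 + €1.86 + €1.06 + €1.57 + €0.34 = €6.50

€6.50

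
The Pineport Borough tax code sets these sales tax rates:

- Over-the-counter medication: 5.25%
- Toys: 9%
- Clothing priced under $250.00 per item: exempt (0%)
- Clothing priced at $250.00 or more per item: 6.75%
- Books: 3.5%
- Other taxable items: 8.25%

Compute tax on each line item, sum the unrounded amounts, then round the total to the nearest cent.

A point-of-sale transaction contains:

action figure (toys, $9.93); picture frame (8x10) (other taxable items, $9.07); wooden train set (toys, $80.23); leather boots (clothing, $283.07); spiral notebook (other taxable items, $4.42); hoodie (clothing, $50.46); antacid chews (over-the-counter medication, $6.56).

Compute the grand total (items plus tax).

$472.42

Action figure $9.93: toys → 9% → $0.8937
Picture frame (8x10) $9.07: other taxable items → 8.25% → $0.748275
Wooden train set $80.23: toys → 9% → $7.2207
Leather boots $283.07: clothing, $250.00 or more → 6.75% → $19.107225
Spiral notebook $4.42: other taxable items → 8.25% → $0.36465
Hoodie $50.46: clothing, under $250.00 → 0% → $0.00
Antacid chews $6.56: over-the-counter medication → 5.25% → $0.3444
Subtotal = $443.74; unrounded tax = $28.67895 → $28.68; total due = $472.42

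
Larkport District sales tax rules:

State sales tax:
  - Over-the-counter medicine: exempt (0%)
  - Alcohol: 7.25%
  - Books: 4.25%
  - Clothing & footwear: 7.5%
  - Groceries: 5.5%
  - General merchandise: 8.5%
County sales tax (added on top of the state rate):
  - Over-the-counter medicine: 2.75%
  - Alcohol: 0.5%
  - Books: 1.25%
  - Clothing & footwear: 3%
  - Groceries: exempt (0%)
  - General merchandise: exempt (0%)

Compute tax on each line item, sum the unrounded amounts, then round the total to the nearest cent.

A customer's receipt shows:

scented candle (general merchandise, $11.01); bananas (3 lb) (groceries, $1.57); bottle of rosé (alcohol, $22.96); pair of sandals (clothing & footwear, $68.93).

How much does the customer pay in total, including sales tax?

$114.51

Scented candle $11.01: general merchandise → 8.5% + 0% county = 8.5% → $0.93585
Bananas (3 lb) $1.57: groceries → 5.5% + 0% county = 5.5% → $0.08635
Bottle of rosé $22.96: alcohol → 7.25% + 0.5% county = 7.75% → $1.7794
Pair of sandals $68.93: clothing & footwear → 7.5% + 3% county = 10.5% → $7.23765
Subtotal = $104.47; unrounded tax = $10.03925 → $10.04; total due = $114.51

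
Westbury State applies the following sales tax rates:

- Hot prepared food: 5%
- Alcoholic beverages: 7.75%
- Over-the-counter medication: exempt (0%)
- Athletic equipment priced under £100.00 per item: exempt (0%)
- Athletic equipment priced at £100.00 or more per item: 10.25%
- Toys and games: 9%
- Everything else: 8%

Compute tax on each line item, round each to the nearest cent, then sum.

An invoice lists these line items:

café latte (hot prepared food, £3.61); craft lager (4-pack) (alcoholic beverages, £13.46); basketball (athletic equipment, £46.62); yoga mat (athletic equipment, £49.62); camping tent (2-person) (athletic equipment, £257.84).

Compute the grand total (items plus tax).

Café latte £3.61: hot prepared food → 5% → £0.18
Craft lager (4-pack) £13.46: alcoholic beverages → 7.75% → £1.04
Basketball £46.62: athletic equipment, under £100.00 → 0% → £0.00
Yoga mat £49.62: athletic equipment, under £100.00 → 0% → £0.00
Camping tent (2-person) £257.84: athletic equipment, £100.00 or more → 10.25% → £26.43
Subtotal = £371.15; tax = £27.65; total due = £398.80

£398.80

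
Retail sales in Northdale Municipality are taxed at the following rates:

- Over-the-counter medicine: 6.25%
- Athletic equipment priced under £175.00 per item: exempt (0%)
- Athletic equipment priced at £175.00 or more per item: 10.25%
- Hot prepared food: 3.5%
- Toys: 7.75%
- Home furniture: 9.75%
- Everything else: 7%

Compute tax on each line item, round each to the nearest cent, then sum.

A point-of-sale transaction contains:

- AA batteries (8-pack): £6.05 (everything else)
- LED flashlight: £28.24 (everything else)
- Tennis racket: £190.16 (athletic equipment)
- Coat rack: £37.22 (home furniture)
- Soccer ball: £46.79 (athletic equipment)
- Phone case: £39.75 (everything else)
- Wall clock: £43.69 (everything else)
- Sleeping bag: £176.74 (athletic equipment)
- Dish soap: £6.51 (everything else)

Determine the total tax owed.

£49.94

AA batteries (8-pack) £6.05: everything else → 7% → £0.42
LED flashlight £28.24: everything else → 7% → £1.98
Tennis racket £190.16: athletic equipment, £175.00 or more → 10.25% → £19.49
Coat rack £37.22: home furniture → 9.75% → £3.63
Soccer ball £46.79: athletic equipment, under £175.00 → 0% → £0.00
Phone case £39.75: everything else → 7% → £2.78
Wall clock £43.69: everything else → 7% → £3.06
Sleeping bag £176.74: athletic equipment, £175.00 or more → 10.25% → £18.12
Dish soap £6.51: everything else → 7% → £0.46
Total tax = £0.42 + £1.98 + £19.49 + £3.63 + £2.78 + £3.06 + £18.12 + £0.46 = £49.94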